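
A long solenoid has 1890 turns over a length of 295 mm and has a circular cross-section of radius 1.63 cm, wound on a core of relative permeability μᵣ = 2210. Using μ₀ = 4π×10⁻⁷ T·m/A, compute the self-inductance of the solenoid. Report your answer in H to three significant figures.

A = πr² = π(1.630×10^-2 m)² = 8.347×10^-4 m².
For a long solenoid, L = μ₀μᵣN²A/ℓ.
L = (4π×10⁻⁷)(2210)(1890)²(8.347×10^-4)/(0.295 m) = 28.07 H.

L ≈ 28.1 H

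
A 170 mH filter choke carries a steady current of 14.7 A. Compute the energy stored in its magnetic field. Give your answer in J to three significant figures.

Stored magnetic energy: U = ½LI².
U = ½(0.17 H)(14.7 A)² = 18.37 J.

U ≈ 18.4 J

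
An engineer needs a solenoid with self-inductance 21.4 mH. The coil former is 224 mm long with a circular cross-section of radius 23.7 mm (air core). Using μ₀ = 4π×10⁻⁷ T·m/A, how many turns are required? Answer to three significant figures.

N ≈ 1470 turns

A = πr² = π(2.370×10^-2 m)² = 1.7646×10^-3 m².
From L = μ₀N²A/ℓ, N = √(Lℓ / (μ₀A)).
N = √[(2.140×10^-2)(0.224) / ((4π×10⁻⁷)×1.7646×10^-3)] = √(2.162×10^6) ≈ 1470.3.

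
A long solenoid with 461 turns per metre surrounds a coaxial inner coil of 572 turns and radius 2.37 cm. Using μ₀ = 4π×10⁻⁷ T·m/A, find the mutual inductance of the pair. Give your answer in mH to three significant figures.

The outer solenoid produces a uniform field B₁ = μ₀n₁I₁ across the inner coil,
so the flux linkage is N₂Φ = N₂B₁A₂ = μ₀n₁N₂A₂·I₁, giving M = μ₀n₁N₂A₂.
A₂ = πr² = π(2.370×10^-2 m)² = 1.7646×10^-3 m².
M = (4π×10⁻⁷)(461)(572)(1.7646×10^-3) = 5.847×10^-4 H.

M ≈ 0.585 mH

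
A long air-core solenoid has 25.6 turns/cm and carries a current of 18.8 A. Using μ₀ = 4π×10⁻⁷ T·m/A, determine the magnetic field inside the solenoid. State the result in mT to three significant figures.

B ≈ 60.5 mT

Inside a long solenoid, B = μ₀nI.
B = (4π×10⁻⁷)(2.560×10^3 m⁻¹)(18.8 A) = 6.048×10^-2 T.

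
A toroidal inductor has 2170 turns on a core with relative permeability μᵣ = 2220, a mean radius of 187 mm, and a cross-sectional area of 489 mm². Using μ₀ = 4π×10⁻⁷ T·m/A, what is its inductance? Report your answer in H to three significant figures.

L ≈ 5.47 H

For a thin toroid, L = μ₀μᵣN²A/(2πR).
L = (4π×10⁻⁷)(2220)(2170)²(4.890×10^-4) / (2π×0.187 m) = 5.467 H.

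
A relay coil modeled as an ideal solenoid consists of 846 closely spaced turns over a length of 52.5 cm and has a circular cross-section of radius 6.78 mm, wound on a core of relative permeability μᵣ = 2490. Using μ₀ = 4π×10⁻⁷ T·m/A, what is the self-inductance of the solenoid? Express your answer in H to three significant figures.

L ≈ 0.616 H

A = πr² = π(6.780×10^-3 m)² = 1.444×10^-4 m².
For a long solenoid, L = μ₀μᵣN²A/ℓ.
L = (4π×10⁻⁷)(2490)(846)²(1.444×10^-4)/(0.525 m) = 0.616 H.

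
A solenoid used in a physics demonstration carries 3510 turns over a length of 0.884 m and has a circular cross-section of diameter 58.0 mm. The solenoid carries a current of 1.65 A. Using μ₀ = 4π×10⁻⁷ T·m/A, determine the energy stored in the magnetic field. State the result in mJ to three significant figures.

A = π(d/2)² = π(2.900×10^-2 m)² = 2.642×10^-3 m².
L = μ₀N²A/ℓ = (4π×10⁻⁷)(3510)²(2.642×10^-3)/(0.884) = 4.627×10^-2 H.
U = ½LI² = ½(4.627×10^-2)(1.65)² = 6.299×10^-2 J.

U ≈ 63.0 mJ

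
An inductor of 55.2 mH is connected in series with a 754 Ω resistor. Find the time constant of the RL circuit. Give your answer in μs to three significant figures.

τ ≈ 73.2 μs

τ = L/R = (5.520×10^-2 H)/(754 Ω) = 7.321×10^-5 s.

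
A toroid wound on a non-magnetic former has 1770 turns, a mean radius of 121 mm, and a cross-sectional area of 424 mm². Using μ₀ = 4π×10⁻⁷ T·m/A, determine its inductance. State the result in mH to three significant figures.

For a thin toroid, L = μ₀N²A/(2πR).
L = (4π×10⁻⁷)(1770)²(4.240×10^-4) / (2π×0.121 m) = 2.196×10^-3 H.

L ≈ 2.20 mH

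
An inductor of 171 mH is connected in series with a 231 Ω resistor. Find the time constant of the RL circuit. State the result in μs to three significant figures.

τ = L/R = (0.171 H)/(231 Ω) = 7.403×10^-4 s.

τ ≈ 740 μs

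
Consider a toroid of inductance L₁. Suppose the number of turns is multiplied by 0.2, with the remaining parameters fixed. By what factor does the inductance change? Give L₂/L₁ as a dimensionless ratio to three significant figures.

For a toroid, L ∝ μᵣN²A/R.
L₂/L₁ = (0.2)^2 = 0.0400.

L₂/L₁ = 0.0400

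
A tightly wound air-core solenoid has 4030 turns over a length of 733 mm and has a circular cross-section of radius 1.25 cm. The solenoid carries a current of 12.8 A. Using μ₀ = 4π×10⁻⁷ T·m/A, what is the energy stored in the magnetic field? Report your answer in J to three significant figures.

U ≈ 1.12 J

A = πr² = π(1.250×10^-2 m)² = 4.909×10^-4 m².
L = μ₀N²A/ℓ = (4π×10⁻⁷)(4030)²(4.909×10^-4)/(0.733) = 1.367×10^-2 H.
U = ½LI² = ½(1.367×10^-2)(12.8)² = 1.12 J.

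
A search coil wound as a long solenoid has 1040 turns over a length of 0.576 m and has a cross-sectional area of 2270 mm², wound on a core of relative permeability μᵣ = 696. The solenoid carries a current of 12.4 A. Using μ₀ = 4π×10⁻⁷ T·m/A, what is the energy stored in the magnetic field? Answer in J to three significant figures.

A = 2270 mm² = 2.270×10^-3 m².
L = μ₀μᵣN²A/ℓ = (4π×10⁻⁷)(696)(1040)²(2.270×10^-3)/(0.576) = 3.728 H.
U = ½LI² = ½(3.728)(12.4)² = 286.6 J.

U ≈ 287 J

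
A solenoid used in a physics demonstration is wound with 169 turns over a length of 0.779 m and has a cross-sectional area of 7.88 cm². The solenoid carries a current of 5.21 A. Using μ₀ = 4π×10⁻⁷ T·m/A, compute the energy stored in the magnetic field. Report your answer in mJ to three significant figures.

A = 7.88 cm² = 7.880×10^-4 m².
L = μ₀N²A/ℓ = (4π×10⁻⁷)(169)²(7.880×10^-4)/(0.779) = 3.631×10^-5 H.
U = ½LI² = ½(3.631×10^-5)(5.21)² = 4.927×10^-4 J.

U ≈ 0.493 mJ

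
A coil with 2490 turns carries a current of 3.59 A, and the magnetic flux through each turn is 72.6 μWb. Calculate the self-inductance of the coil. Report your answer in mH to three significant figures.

L ≈ 50.4 mH

Self-inductance is defined by L = NΦ_B/I (flux linkage over current).
L = (2490)(7.260×10^-5 Wb)/(3.59 A) = 5.035×10^-2 H.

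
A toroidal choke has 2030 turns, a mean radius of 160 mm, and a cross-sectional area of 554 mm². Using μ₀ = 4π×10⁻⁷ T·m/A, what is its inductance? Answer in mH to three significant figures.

L ≈ 2.85 mH

For a thin toroid, L = μ₀N²A/(2πR).
L = (4π×10⁻⁷)(2030)²(5.540×10^-4) / (2π×0.16 m) = 2.854×10^-3 H.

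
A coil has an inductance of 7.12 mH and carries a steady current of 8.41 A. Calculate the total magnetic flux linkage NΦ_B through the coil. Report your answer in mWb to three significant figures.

NΦ_B ≈ 59.9 mWb

From L = NΦ_B/I, the flux linkage is NΦ_B = LI.
NΦ_B = (7.120×10^-3 H)(8.41 A) = 5.988×10^-2 Wb.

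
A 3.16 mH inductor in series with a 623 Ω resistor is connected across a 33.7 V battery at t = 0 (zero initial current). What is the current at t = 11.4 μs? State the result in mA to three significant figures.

I ≈ 48.4 mA

τ = L/R = 3.160×10^-3/623 = 5.072×10^-6 s; final current I_∞ = ε/R = 33.7/623 = 5.409×10^-2 A.
I(t) = I_∞(1 − e^(−t/τ)) with t/τ = 2.248.
I = (5.409×10^-2)(1 − e^(−2.248)) = 4.838×10^-2 A.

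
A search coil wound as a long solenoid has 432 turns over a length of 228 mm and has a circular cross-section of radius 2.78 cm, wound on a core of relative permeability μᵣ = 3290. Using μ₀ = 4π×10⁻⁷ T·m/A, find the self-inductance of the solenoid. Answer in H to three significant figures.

A = πr² = π(2.780×10^-2 m)² = 2.428×10^-3 m².
For a long solenoid, L = μ₀μᵣN²A/ℓ.
L = (4π×10⁻⁷)(3290)(432)²(2.428×10^-3)/(0.228 m) = 8.216 H.

L ≈ 8.22 H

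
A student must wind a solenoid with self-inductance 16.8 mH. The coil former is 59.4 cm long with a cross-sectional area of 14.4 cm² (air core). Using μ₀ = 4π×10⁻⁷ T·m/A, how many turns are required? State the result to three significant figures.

A = 14.4 cm² = 1.440×10^-3 m².
From L = μ₀N²A/ℓ, N = √(Lℓ / (μ₀A)).
N = √[(1.680×10^-2)(0.594) / ((4π×10⁻⁷)×1.440×10^-3)] = √(5.5147×10^6) ≈ 2348.3.

N ≈ 2350 turns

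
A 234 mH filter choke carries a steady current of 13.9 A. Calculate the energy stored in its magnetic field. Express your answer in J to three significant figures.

U ≈ 22.6 J

Stored magnetic energy: U = ½LI².
U = ½(0.234 H)(13.9 A)² = 22.61 J.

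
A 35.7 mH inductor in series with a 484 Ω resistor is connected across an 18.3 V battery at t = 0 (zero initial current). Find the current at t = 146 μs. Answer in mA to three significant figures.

τ = L/R = 3.570×10^-2/484 = 7.376×10^-5 s; final current I_∞ = ε/R = 18.3/484 = 3.781×10^-2 A.
I(t) = I_∞(1 − e^(−t/τ)) with t/τ = 1.979.
I = (3.781×10^-2)(1 − e^(−1.979)) = 3.259×10^-2 A.

I ≈ 32.6 mA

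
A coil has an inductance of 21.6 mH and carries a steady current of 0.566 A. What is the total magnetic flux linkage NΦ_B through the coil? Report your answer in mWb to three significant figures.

NΦ_B ≈ 12.2 mWb

From L = NΦ_B/I, the flux linkage is NΦ_B = LI.
NΦ_B = (2.160×10^-2 H)(0.566 A) = 1.223×10^-2 Wb.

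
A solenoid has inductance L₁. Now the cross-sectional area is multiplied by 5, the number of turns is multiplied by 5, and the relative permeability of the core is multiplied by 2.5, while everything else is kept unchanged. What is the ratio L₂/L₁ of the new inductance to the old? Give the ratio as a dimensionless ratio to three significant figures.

L₂/L₁ = 313

For a solenoid, L ∝ μᵣN²A/ℓ.
L₂/L₁ = (5) × (5)^2 × (2.5) = 313.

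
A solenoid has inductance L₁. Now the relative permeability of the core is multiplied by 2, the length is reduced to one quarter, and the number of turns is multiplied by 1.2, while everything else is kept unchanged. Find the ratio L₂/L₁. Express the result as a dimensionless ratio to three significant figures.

For a solenoid, L ∝ μᵣN²A/ℓ.
L₂/L₁ = (2) × (0.25)^-1 × (1.2)^2 = 11.5.

L₂/L₁ = 11.5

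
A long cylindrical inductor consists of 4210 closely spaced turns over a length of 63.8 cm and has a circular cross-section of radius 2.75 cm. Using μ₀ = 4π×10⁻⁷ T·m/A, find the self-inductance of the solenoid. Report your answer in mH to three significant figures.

L ≈ 82.9 mH

A = πr² = π(2.750×10^-2 m)² = 2.376×10^-3 m².
For a long solenoid, L = μ₀N²A/ℓ.
L = (4π×10⁻⁷)(4210)²(2.376×10^-3)/(0.638 m) = 8.294×10^-2 H.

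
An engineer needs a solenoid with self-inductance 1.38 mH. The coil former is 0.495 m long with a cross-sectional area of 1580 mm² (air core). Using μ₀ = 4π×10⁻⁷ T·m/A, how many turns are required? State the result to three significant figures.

A = 1580 mm² = 1.580×10^-3 m².
From L = μ₀N²A/ℓ, N = √(Lℓ / (μ₀A)).
N = √[(1.380×10^-3)(0.495) / ((4π×10⁻⁷)×1.580×10^-3)] = √(3.440×10^5) ≈ 586.6.

N ≈ 587 turns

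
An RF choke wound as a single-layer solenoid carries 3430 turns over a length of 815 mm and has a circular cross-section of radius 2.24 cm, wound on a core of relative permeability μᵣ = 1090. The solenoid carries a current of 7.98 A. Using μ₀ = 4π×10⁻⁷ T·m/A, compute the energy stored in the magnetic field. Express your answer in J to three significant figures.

A = πr² = π(2.240×10^-2 m)² = 1.576×10^-3 m².
L = μ₀μᵣN²A/ℓ = (4π×10⁻⁷)(1090)(3430)²(1.576×10^-3)/(0.815) = 31.17 H.
U = ½LI² = ½(31.17)(7.98)² = 992.4 J.

U ≈ 992 J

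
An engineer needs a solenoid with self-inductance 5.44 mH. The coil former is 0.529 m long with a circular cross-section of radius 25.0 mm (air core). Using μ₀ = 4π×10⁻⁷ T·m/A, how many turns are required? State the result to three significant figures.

A = πr² = π(2.500×10^-2 m)² = 1.963×10^-3 m².
From L = μ₀N²A/ℓ, N = √(Lℓ / (μ₀A)).
N = √[(5.440×10^-3)(0.529) / ((4π×10⁻⁷)×1.963×10^-3)] = √(1.166×10^6) ≈ 1080.0.

N ≈ 1080 turns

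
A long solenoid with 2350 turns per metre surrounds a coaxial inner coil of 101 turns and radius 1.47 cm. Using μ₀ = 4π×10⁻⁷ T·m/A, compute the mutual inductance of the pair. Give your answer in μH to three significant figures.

The outer solenoid produces a uniform field B₁ = μ₀n₁I₁ across the inner coil,
so the flux linkage is N₂Φ = N₂B₁A₂ = μ₀n₁N₂A₂·I₁, giving M = μ₀n₁N₂A₂.
A₂ = πr² = π(1.470×10^-2 m)² = 6.789×10^-4 m².
M = (4π×10⁻⁷)(2350)(101)(6.789×10^-4) = 2.0248×10^-4 H.

M ≈ 202 μH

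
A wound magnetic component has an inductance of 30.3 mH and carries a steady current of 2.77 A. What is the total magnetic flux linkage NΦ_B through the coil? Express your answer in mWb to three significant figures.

From L = NΦ_B/I, the flux linkage is NΦ_B = LI.
NΦ_B = (3.030×10^-2 H)(2.77 A) = 8.393×10^-2 Wb.

NΦ_B ≈ 83.9 mWb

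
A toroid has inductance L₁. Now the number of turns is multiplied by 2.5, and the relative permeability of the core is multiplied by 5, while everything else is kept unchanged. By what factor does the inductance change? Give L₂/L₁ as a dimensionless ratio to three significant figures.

L₂/L₁ = 31.3

For a toroid, L ∝ μᵣN²A/R.
L₂/L₁ = (2.5)^2 × (5) = 31.3.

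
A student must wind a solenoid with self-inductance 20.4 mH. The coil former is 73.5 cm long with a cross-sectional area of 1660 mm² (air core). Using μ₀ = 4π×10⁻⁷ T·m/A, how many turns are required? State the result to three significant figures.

N ≈ 2680 turns

A = 1660 mm² = 1.660×10^-3 m².
From L = μ₀N²A/ℓ, N = √(Lℓ / (μ₀A)).
N = √[(2.040×10^-2)(0.735) / ((4π×10⁻⁷)×1.660×10^-3)] = √(7.188×10^6) ≈ 2681.0.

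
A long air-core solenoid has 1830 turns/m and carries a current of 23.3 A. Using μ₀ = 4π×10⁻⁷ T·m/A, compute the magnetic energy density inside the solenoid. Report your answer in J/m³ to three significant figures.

B = μ₀nI = (4π×10⁻⁷)(1.830×10^3)(23.3) = 5.358×10^-2 T.
u = B²/(2μ₀) = (5.358×10^-2)²/(2×4π×10⁻⁷) = 1.142×10^3 J/m³.

u ≈ 1140 J/m³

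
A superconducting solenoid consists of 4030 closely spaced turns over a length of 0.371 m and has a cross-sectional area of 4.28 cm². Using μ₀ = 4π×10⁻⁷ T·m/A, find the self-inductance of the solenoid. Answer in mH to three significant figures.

A = 4.28 cm² = 4.280×10^-4 m².
For a long solenoid, L = μ₀N²A/ℓ.
L = (4π×10⁻⁷)(4030)²(4.280×10^-4)/(0.371 m) = 2.354×10^-2 H.

L ≈ 23.5 mH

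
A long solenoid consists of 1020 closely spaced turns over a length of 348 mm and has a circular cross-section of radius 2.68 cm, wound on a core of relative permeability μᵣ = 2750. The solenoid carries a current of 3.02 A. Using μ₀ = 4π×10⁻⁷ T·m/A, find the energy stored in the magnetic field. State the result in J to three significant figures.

U ≈ 106 J

A = πr² = π(2.680×10^-2 m)² = 2.256×10^-3 m².
L = μ₀μᵣN²A/ℓ = (4π×10⁻⁷)(2750)(1020)²(2.256×10^-3)/(0.348) = 23.31 H.
U = ½LI² = ½(23.31)(3.02)² = 106.3 J.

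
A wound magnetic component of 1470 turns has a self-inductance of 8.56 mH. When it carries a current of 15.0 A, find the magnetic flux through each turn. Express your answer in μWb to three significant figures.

Φ_B ≈ 87.3 μWb

From L = NΦ_B/I, the flux per turn is Φ_B = LI/N.
Φ_B = (8.560×10^-3 H)(15.0 A)/1470 = 8.7347×10^-5 Wb.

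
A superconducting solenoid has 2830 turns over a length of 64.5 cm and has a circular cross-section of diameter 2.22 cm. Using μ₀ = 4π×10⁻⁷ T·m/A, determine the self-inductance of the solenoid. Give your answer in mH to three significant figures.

L ≈ 6.04 mH

A = π(d/2)² = π(1.110×10^-2 m)² = 3.871×10^-4 m².
For a long solenoid, L = μ₀N²A/ℓ.
L = (4π×10⁻⁷)(2830)²(3.871×10^-4)/(0.645 m) = 6.040×10^-3 H.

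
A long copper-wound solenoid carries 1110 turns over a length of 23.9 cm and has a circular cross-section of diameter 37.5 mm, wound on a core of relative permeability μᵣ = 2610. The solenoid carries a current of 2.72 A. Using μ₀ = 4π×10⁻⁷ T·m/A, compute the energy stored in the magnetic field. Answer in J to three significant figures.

A = π(d/2)² = π(1.875×10^-2 m)² = 1.104×10^-3 m².
L = μ₀μᵣN²A/ℓ = (4π×10⁻⁷)(2610)(1110)²(1.104×10^-3)/(0.239) = 18.67 H.
U = ½LI² = ½(18.67)(2.72)² = 69.08 J.

U ≈ 69.1 J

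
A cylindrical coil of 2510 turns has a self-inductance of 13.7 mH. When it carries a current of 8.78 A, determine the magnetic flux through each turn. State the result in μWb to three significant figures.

Φ_B ≈ 47.9 μWb

From L = NΦ_B/I, the flux per turn is Φ_B = LI/N.
Φ_B = (1.370×10^-2 H)(8.78 A)/2510 = 4.792×10^-5 Wb.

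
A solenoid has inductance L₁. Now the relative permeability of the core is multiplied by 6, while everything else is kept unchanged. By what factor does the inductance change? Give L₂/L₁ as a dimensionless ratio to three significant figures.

L₂/L₁ = 6.00

For a solenoid, L ∝ μᵣN²A/ℓ.
L₂/L₁ = (6) = 6.00.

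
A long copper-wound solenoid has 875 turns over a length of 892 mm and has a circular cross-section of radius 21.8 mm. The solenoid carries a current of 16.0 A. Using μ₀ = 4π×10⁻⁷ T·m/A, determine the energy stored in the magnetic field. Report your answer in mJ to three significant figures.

A = πr² = π(2.180×10^-2 m)² = 1.493×10^-3 m².
L = μ₀N²A/ℓ = (4π×10⁻⁷)(875)²(1.493×10^-3)/(0.892) = 1.610×10^-3 H.
U = ½LI² = ½(1.610×10^-3)(16.0)² = 0.2061 J.

U ≈ 206 mJ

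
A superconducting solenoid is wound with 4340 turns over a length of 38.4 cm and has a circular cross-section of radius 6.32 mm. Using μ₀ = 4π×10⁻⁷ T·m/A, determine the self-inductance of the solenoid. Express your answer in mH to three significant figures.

A = πr² = π(6.320×10^-3 m)² = 1.2548×10^-4 m².
For a long solenoid, L = μ₀N²A/ℓ.
L = (4π×10⁻⁷)(4340)²(1.2548×10^-4)/(0.384 m) = 7.7347×10^-3 H.

L ≈ 7.73 mH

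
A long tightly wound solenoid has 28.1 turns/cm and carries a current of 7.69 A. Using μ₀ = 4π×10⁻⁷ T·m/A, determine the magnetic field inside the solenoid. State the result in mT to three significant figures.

B ≈ 27.2 mT

Inside a long solenoid, B = μ₀nI.
B = (4π×10⁻⁷)(2.810×10^3 m⁻¹)(7.69 A) = 2.715×10^-2 T.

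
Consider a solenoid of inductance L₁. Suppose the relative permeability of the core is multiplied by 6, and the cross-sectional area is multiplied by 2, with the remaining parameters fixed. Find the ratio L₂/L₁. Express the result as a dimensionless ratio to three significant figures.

For a solenoid, L ∝ μᵣN²A/ℓ.
L₂/L₁ = (6) × (2) = 12.0.

L₂/L₁ = 12.0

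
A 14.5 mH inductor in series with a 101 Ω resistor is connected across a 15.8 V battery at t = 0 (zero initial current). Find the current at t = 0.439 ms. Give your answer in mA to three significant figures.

τ = L/R = 1.450×10^-2/101 = 1.436×10^-4 s; final current I_∞ = ε/R = 15.8/101 = 0.1564 A.
I(t) = I_∞(1 − e^(−t/τ)) with t/τ = 3.058.
I = (0.1564)(1 − e^(−3.058)) = 0.1491 A.

I ≈ 149 mA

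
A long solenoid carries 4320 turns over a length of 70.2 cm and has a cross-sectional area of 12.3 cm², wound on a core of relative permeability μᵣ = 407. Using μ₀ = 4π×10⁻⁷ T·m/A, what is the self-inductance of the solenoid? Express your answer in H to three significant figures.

A = 12.3 cm² = 1.230×10^-3 m².
For a long solenoid, L = μ₀μᵣN²A/ℓ.
L = (4π×10⁻⁷)(407)(4320)²(1.230×10^-3)/(0.702 m) = 16.72 H.

L ≈ 16.7 H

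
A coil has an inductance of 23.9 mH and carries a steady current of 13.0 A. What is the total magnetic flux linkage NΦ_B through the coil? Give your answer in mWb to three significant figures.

From L = NΦ_B/I, the flux linkage is NΦ_B = LI.
NΦ_B = (2.390×10^-2 H)(13.0 A) = 0.3107 Wb.

NΦ_B ≈ 311 mWb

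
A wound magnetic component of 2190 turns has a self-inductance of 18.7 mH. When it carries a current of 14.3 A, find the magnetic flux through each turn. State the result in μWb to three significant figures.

Φ_B ≈ 122 μWb

From L = NΦ_B/I, the flux per turn is Φ_B = LI/N.
Φ_B = (1.870×10^-2 H)(14.3 A)/2190 = 1.221×10^-4 Wb.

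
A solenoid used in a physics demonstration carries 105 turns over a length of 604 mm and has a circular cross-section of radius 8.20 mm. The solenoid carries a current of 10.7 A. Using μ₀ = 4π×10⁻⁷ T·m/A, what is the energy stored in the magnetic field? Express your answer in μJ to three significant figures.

U ≈ 277 μJ

A = πr² = π(8.200×10^-3 m)² = 2.112×10^-4 m².
L = μ₀N²A/ℓ = (4π×10⁻⁷)(105)²(2.112×10^-4)/(0.604) = 4.845×10^-6 H.
U = ½LI² = ½(4.845×10^-6)(10.7)² = 2.774×10^-4 J.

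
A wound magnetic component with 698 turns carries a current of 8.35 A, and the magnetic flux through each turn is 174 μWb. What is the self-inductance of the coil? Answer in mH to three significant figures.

Self-inductance is defined by L = NΦ_B/I (flux linkage over current).
L = (698)(1.740×10^-4 Wb)/(8.35 A) = 1.4545×10^-2 H.

L ≈ 14.5 mH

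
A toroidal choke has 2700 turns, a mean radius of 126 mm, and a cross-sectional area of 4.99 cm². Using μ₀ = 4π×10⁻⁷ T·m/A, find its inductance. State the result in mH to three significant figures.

For a thin toroid, L = μ₀N²A/(2πR).
L = (4π×10⁻⁷)(2700)²(4.990×10^-4) / (2π×0.126 m) = 5.774×10^-3 H.

L ≈ 5.77 mH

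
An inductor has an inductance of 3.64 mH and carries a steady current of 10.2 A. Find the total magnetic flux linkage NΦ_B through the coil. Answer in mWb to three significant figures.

From L = NΦ_B/I, the flux linkage is NΦ_B = LI.
NΦ_B = (3.640×10^-3 H)(10.2 A) = 3.713×10^-2 Wb.

NΦ_B ≈ 37.1 mWb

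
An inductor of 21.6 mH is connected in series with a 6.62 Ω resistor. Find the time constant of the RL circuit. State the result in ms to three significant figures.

τ = L/R = (2.160×10^-2 H)/(6.62 Ω) = 3.263×10^-3 s.

τ ≈ 3.26 ms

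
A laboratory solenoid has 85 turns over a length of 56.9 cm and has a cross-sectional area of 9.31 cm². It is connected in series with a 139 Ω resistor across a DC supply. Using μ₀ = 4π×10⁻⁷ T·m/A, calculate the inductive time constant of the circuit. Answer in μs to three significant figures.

A = 9.31 cm² = 9.310×10^-4 m².
L = μ₀N²A/ℓ = (4π×10⁻⁷)(85)²(9.310×10^-4)/(0.569) = 1.486×10^-5 H.
τ = L/R = (1.486×10^-5)/(139) = 1.069×10^-7 s.

τ ≈ 0.107 μs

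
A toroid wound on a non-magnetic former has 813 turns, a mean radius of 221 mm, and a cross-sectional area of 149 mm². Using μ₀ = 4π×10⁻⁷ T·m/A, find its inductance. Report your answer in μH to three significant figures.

L ≈ 89.1 μH

For a thin toroid, L = μ₀N²A/(2πR).
L = (4π×10⁻⁷)(813)²(1.490×10^-4) / (2π×0.221 m) = 8.913×10^-5 H.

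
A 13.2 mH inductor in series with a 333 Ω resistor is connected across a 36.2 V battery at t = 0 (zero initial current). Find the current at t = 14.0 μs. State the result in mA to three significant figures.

τ = L/R = 1.320×10^-2/333 = 3.964×10^-5 s; final current I_∞ = ε/R = 36.2/333 = 0.1087 A.
I(t) = I_∞(1 − e^(−t/τ)) with t/τ = 0.353.
I = (0.1087)(1 − e^(−0.353)) = 3.2346×10^-2 A.

I ≈ 32.3 mA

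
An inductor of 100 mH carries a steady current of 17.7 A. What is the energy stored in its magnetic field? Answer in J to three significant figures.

Stored magnetic energy: U = ½LI².
U = ½(0.1 H)(17.7 A)² = 15.66 J.

U ≈ 15.7 J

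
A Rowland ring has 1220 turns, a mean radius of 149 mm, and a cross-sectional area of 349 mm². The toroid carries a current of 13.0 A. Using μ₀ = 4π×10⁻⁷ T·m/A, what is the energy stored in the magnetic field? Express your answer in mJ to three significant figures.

L = μ₀N²A/(2πR) = (4π×10⁻⁷)(1220)²(3.490×10^-4)/(2π×0.149) = 6.973×10^-4 H.
U = ½LI² = ½(6.973×10^-4)(13.0)² = 5.892×10^-2 J.

U ≈ 58.9 mJ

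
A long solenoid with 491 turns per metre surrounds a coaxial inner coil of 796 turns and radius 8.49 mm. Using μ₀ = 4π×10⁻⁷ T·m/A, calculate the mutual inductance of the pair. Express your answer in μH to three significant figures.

M ≈ 111 μH

The outer solenoid produces a uniform field B₁ = μ₀n₁I₁ across the inner coil,
so the flux linkage is N₂Φ = N₂B₁A₂ = μ₀n₁N₂A₂·I₁, giving M = μ₀n₁N₂A₂.
A₂ = πr² = π(8.490×10^-3 m)² = 2.264×10^-4 m².
M = (4π×10⁻⁷)(491)(796)(2.264×10^-4) = 1.112×10^-4 H.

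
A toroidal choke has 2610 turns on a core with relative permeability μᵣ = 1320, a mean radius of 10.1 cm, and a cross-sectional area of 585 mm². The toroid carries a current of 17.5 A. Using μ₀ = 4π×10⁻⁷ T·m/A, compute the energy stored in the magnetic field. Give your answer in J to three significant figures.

L = μ₀μᵣN²A/(2πR) = (4π×10⁻⁷)(1320)(2610)²(5.850×10^-4)/(2π×0.101) = 10.42 H.
U = ½LI² = ½(10.42)(17.5)² = 1.595×10^3 J.

U ≈ 1600 J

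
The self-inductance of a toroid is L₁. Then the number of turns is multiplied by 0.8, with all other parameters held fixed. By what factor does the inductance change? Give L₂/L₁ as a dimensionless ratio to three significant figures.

For a toroid, L ∝ μᵣN²A/R.
L₂/L₁ = (0.8)^2 = 0.640.

L₂/L₁ = 0.640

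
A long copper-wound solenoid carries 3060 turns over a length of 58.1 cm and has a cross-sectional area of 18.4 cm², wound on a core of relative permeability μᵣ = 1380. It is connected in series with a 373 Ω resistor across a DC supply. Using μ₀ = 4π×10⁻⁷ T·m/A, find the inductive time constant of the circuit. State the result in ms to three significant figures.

A = 18.4 cm² = 1.840×10^-3 m².
L = μ₀μᵣN²A/ℓ = (4π×10⁻⁷)(1380)(3060)²(1.840×10^-3)/(0.581) = 51.42 H.
τ = L/R = (51.42)/(373) = 0.1379 s.

τ ≈ 138 ms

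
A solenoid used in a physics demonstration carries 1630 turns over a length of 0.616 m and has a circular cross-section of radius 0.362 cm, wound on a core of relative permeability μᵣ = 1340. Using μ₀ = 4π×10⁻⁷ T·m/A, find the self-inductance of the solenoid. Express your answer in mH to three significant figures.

A = πr² = π(3.620×10^-3 m)² = 4.117×10^-5 m².
For a long solenoid, L = μ₀μᵣN²A/ℓ.
L = (4π×10⁻⁷)(1340)(1630)²(4.117×10^-5)/(0.616 m) = 0.299 H.

L ≈ 299 mH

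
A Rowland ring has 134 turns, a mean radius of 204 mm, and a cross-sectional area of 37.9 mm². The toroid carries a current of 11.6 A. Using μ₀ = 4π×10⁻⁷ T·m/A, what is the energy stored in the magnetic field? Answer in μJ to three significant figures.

U ≈ 44.9 μJ

L = μ₀N²A/(2πR) = (4π×10⁻⁷)(134)²(3.790×10^-5)/(2π×0.204) = 6.672×10^-7 H.
U = ½LI² = ½(6.672×10^-7)(11.6)² = 4.489×10^-5 J.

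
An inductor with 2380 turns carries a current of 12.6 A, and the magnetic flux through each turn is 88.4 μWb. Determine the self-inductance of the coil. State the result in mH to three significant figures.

Self-inductance is defined by L = NΦ_B/I (flux linkage over current).
L = (2380)(8.840×10^-5 Wb)/(12.6 A) = 1.670×10^-2 H.

L ≈ 16.7 mH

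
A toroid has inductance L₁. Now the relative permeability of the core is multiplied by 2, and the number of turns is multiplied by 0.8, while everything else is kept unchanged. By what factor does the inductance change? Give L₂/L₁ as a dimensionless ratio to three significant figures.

For a toroid, L ∝ μᵣN²A/R.
L₂/L₁ = (2) × (0.8)^2 = 1.28.

L₂/L₁ = 1.28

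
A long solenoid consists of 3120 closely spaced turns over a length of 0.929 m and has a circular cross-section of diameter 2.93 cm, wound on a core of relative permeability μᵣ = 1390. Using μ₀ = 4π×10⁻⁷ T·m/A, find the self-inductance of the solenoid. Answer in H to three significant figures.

A = π(d/2)² = π(1.465×10^-2 m)² = 6.743×10^-4 m².
For a long solenoid, L = μ₀μᵣN²A/ℓ.
L = (4π×10⁻⁷)(1390)(3120)²(6.743×10^-4)/(0.929 m) = 12.34 H.

L ≈ 12.3 H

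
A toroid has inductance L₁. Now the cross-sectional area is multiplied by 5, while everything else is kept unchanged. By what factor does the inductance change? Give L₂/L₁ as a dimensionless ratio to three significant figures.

For a toroid, L ∝ μᵣN²A/R.
L₂/L₁ = (5) = 5.00.

L₂/L₁ = 5.00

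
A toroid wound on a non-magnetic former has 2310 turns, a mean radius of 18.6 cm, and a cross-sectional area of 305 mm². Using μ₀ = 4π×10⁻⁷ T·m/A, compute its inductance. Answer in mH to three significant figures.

L ≈ 1.75 mH

For a thin toroid, L = μ₀N²A/(2πR).
L = (4π×10⁻⁷)(2310)²(3.050×10^-4) / (2π×0.186 m) = 1.750×10^-3 H.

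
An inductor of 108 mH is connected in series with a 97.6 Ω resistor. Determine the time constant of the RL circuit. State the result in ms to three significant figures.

τ ≈ 1.11 ms

τ = L/R = (0.108 H)/(97.6 Ω) = 1.107×10^-3 s.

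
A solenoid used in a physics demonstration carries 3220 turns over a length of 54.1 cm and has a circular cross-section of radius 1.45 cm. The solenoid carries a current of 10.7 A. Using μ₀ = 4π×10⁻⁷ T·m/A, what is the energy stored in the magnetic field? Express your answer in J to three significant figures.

U ≈ 0.911 J

A = πr² = π(1.450×10^-2 m)² = 6.605×10^-4 m².
L = μ₀N²A/ℓ = (4π×10⁻⁷)(3220)²(6.605×10^-4)/(0.541) = 1.591×10^-2 H.
U = ½LI² = ½(1.591×10^-2)(10.7)² = 0.9106 J.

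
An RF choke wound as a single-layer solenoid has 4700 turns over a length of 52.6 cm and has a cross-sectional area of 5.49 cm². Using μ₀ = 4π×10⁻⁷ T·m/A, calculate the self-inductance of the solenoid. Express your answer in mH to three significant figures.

A = 5.49 cm² = 5.490×10^-4 m².
For a long solenoid, L = μ₀N²A/ℓ.
L = (4π×10⁻⁷)(4700)²(5.490×10^-4)/(0.526 m) = 2.897×10^-2 H.

L ≈ 29.0 mH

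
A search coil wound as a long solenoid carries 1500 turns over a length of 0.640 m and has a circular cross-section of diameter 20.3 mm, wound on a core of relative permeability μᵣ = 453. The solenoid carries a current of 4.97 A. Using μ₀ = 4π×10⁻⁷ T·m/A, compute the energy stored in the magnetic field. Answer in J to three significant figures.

U ≈ 8.00 J

A = π(d/2)² = π(1.015×10^-2 m)² = 3.237×10^-4 m².
L = μ₀μᵣN²A/ℓ = (4π×10⁻⁷)(453)(1500)²(3.237×10^-4)/(0.64) = 0.6477 H.
U = ½LI² = ½(0.6477)(4.97)² = 8 J.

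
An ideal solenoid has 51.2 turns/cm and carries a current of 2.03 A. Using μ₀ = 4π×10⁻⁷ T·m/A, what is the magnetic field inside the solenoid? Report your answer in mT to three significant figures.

B ≈ 13.1 mT

Inside a long solenoid, B = μ₀nI.
B = (4π×10⁻⁷)(5.120×10^3 m⁻¹)(2.03 A) = 1.306×10^-2 T.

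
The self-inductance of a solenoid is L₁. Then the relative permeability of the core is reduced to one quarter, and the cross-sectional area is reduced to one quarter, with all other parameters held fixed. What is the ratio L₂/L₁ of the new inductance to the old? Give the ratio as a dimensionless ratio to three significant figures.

For a solenoid, L ∝ μᵣN²A/ℓ.
L₂/L₁ = (0.25) × (0.25) = 0.0625.

L₂/L₁ = 0.0625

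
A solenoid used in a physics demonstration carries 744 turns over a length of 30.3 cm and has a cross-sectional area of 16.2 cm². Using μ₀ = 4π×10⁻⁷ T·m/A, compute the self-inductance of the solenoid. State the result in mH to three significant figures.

A = 16.2 cm² = 1.620×10^-3 m².
For a long solenoid, L = μ₀N²A/ℓ.
L = (4π×10⁻⁷)(744)²(1.620×10^-3)/(0.303 m) = 3.719×10^-3 H.

L ≈ 3.72 mH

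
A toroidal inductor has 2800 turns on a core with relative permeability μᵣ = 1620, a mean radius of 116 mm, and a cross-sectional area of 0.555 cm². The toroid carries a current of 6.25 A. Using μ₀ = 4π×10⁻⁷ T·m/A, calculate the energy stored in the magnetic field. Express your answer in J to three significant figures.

U ≈ 23.7 J

L = μ₀μᵣN²A/(2πR) = (4π×10⁻⁷)(1620)(2800)²(5.550×10^-5)/(2π×0.116) = 1.215 H.
U = ½LI² = ½(1.215)(6.25)² = 23.74 J.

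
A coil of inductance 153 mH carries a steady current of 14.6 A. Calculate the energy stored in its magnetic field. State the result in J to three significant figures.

Stored magnetic energy: U = ½LI².
U = ½(0.153 H)(14.6 A)² = 16.31 J.

U ≈ 16.3 J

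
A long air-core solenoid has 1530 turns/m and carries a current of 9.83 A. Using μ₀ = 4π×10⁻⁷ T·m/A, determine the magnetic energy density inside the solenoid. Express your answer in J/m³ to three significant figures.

u ≈ 142 J/m³

B = μ₀nI = (4π×10⁻⁷)(1.530×10^3)(9.83) = 1.890×10^-2 T.
u = B²/(2μ₀) = (1.890×10^-2)²/(2×4π×10⁻⁷) = 142.1 J/m³.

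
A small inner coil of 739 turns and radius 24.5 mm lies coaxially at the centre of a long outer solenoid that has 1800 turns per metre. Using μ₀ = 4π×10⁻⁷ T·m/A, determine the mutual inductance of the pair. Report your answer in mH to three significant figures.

The outer solenoid produces a uniform field B₁ = μ₀n₁I₁ across the inner coil,
so the flux linkage is N₂Φ = N₂B₁A₂ = μ₀n₁N₂A₂·I₁, giving M = μ₀n₁N₂A₂.
A₂ = πr² = π(2.450×10^-2 m)² = 1.886×10^-3 m².
M = (4π×10⁻⁷)(1800)(739)(1.886×10^-3) = 3.152×10^-3 H.

M ≈ 3.15 mH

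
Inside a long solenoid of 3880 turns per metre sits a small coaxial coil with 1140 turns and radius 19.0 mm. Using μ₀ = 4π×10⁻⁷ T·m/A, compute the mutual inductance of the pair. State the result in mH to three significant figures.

M ≈ 6.30 mH

The outer solenoid produces a uniform field B₁ = μ₀n₁I₁ across the inner coil,
so the flux linkage is N₂Φ = N₂B₁A₂ = μ₀n₁N₂A₂·I₁, giving M = μ₀n₁N₂A₂.
A₂ = πr² = π(1.900×10^-2 m)² = 1.134×10^-3 m².
M = (4π×10⁻⁷)(3880)(1140)(1.134×10^-3) = 6.304×10^-3 H.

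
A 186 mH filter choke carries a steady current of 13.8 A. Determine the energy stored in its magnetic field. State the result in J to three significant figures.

Stored magnetic energy: U = ½LI².
U = ½(0.186 H)(13.8 A)² = 17.71 J.

U ≈ 17.7 J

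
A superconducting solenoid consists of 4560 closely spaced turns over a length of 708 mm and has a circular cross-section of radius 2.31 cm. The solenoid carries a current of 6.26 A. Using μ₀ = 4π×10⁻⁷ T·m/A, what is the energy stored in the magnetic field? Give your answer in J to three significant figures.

U ≈ 1.21 J

A = πr² = π(2.310×10^-2 m)² = 1.676×10^-3 m².
L = μ₀N²A/ℓ = (4π×10⁻⁷)(4560)²(1.676×10^-3)/(0.708) = 6.187×10^-2 H.
U = ½LI² = ½(6.187×10^-2)(6.26)² = 1.212 J.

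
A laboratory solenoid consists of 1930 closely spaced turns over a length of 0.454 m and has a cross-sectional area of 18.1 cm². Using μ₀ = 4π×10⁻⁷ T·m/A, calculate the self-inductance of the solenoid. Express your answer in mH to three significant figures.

L ≈ 18.7 mH

A = 18.1 cm² = 1.810×10^-3 m².
For a long solenoid, L = μ₀N²A/ℓ.
L = (4π×10⁻⁷)(1930)²(1.810×10^-3)/(0.454 m) = 1.866×10^-2 H.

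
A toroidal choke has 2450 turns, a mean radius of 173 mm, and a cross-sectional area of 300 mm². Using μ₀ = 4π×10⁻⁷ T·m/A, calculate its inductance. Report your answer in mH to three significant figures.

For a thin toroid, L = μ₀N²A/(2πR).
L = (4π×10⁻⁷)(2450)²(3.000×10^-4) / (2π×0.173 m) = 2.082×10^-3 H.

L ≈ 2.08 mH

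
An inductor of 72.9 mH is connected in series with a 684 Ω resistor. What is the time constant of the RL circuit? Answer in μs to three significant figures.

τ ≈ 107 μs

τ = L/R = (7.290×10^-2 H)/(684 Ω) = 1.066×10^-4 s.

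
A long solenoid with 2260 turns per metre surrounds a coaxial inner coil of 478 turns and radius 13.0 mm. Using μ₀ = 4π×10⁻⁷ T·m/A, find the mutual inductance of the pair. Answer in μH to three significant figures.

The outer solenoid produces a uniform field B₁ = μ₀n₁I₁ across the inner coil,
so the flux linkage is N₂Φ = N₂B₁A₂ = μ₀n₁N₂A₂·I₁, giving M = μ₀n₁N₂A₂.
A₂ = πr² = π(1.300×10^-2 m)² = 5.309×10^-4 m².
M = (4π×10⁻⁷)(2260)(478)(5.309×10^-4) = 7.207×10^-4 H.

M ≈ 721 μH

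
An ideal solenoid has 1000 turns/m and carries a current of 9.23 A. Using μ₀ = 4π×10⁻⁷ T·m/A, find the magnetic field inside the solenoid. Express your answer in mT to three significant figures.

Inside a long solenoid, B = μ₀nI.
B = (4π×10⁻⁷)(1.000×10^3 m⁻¹)(9.23 A) = 1.160×10^-2 T.

B ≈ 11.6 mT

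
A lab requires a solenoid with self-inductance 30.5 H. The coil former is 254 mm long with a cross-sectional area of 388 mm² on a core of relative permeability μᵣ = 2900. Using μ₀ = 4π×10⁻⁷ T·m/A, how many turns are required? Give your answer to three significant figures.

A = 388 mm² = 3.880×10^-4 m².
From L = μ₀μᵣN²A/ℓ, N = √(Lℓ / (μ₀μᵣA)).
N = √[(30.5)(0.254) / ((4π×10⁻⁷)(2900)×3.880×10^-4)] = √(5.479×10^6) ≈ 2340.7.

N ≈ 2340 turns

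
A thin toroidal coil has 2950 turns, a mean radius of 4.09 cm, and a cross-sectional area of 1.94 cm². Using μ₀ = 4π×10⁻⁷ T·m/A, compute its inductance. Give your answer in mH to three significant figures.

L ≈ 8.26 mH

For a thin toroid, L = μ₀N²A/(2πR).
L = (4π×10⁻⁷)(2950)²(1.940×10^-4) / (2π×4.090×10^-2 m) = 8.256×10^-3 H.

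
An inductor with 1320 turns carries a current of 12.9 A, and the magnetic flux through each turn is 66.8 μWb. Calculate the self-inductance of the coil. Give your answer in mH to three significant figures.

L ≈ 6.84 mH

Self-inductance is defined by L = NΦ_B/I (flux linkage over current).
L = (1320)(6.680×10^-5 Wb)/(12.9 A) = 6.835×10^-3 H.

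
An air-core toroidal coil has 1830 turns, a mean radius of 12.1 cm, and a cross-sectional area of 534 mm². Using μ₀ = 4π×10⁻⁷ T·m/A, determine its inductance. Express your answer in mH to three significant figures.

L ≈ 2.96 mH

For a thin toroid, L = μ₀N²A/(2πR).
L = (4π×10⁻⁷)(1830)²(5.340×10^-4) / (2π×0.121 m) = 2.956×10^-3 H.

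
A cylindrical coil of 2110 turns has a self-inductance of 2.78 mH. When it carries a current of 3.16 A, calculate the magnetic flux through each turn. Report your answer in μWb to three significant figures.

Φ_B ≈ 4.16 μWb

From L = NΦ_B/I, the flux per turn is Φ_B = LI/N.
Φ_B = (2.780×10^-3 H)(3.16 A)/2110 = 4.163×10^-6 Wb.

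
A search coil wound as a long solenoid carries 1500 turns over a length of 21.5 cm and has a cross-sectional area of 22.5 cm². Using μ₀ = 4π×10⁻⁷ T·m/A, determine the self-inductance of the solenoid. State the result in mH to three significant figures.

A = 22.5 cm² = 2.250×10^-3 m².
For a long solenoid, L = μ₀N²A/ℓ.
L = (4π×10⁻⁷)(1500)²(2.250×10^-3)/(0.215 m) = 2.959×10^-2 H.

L ≈ 29.6 mH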